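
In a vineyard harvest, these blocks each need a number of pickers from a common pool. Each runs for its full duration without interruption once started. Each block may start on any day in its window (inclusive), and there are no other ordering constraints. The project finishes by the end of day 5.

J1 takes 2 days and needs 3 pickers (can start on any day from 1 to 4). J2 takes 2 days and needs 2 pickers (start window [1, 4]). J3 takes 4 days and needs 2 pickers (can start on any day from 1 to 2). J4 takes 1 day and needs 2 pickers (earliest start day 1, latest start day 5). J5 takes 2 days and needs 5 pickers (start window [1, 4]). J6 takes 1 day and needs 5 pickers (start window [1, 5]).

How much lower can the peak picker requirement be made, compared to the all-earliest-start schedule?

12

Early-start peak: d1:19  d2:12  d3:2  d4:2  d5:0 ⇒ 19.
Leveled (J1@1, J2@1, J3@1, J4@5, J5@3, J6@5): d1:7  d2:7  d3:7  d4:7  d5:7 ⇒ 7.
Reduction 19 − 7 = 12.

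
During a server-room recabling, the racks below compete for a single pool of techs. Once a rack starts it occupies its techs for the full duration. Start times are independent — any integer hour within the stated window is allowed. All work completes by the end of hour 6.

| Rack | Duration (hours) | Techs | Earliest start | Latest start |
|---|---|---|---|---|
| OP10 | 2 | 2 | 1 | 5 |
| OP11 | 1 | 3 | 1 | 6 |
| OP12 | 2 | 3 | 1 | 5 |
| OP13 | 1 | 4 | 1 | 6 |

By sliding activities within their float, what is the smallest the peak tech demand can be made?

4

Early-start (OP10@1, OP11@1, OP12@1, OP13@1) gives peak 12: h1:12  h2:5  h3:0  h4:0  h5:0  h6:0.
Shift OP11→3, OP12→4, OP13→6.
Schedule OP10@1, OP11@3, OP12@4, OP13@6: h1:2  h2:2  h3:3  h4:3  h5:3  h6:4 — peak 4.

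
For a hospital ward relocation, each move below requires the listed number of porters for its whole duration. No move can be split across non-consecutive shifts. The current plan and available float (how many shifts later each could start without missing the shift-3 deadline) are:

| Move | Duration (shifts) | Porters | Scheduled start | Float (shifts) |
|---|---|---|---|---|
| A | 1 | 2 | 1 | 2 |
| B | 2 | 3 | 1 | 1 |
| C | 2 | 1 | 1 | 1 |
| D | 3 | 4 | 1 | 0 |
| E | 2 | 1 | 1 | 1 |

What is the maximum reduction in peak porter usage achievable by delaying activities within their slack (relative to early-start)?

2

Early-start peak: s1:11  s2:9  s3:4 ⇒ 11.
Leveled (A@1, B@1, C@2, D@1, E@2): s1:9  s2:9  s3:6 ⇒ 9.
Reduction 11 − 9 = 2.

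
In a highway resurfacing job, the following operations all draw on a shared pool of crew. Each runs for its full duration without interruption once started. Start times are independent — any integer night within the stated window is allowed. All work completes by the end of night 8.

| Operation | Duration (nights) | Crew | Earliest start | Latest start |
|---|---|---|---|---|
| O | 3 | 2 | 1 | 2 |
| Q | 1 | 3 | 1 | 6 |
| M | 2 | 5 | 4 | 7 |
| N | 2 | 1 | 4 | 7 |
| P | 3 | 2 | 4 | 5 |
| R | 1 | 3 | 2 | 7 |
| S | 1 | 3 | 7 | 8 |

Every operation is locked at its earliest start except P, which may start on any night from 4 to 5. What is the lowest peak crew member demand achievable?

8

P@4: n1:5  n2:5  n3:2  n4:8  n5:8  n6:2  n7:3  n8:0 → peak 8
P@5: n1:5  n2:5  n3:2  n4:6  n5:8  n6:2  n7:5  n8:0 → peak 8
Best is P@4, peak 8.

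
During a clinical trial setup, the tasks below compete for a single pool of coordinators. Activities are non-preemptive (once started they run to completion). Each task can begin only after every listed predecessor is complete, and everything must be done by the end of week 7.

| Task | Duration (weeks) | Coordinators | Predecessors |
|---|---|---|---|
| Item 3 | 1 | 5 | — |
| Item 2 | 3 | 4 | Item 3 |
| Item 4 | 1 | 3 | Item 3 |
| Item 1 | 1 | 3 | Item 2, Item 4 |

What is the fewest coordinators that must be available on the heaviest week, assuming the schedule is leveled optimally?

5

Early-start (Item 3@1, Item 2@2, Item 4@2, Item 1@5) gives peak 7: w1:5  w2:7  w3:4  w4:4  w5:3  w6:0  w7:0.
Shift Item 4→5, Item 1→6.
Schedule Item 3@1, Item 2@2, Item 4@5, Item 1@6: w1:5  w2:4  w3:4  w4:4  w5:3  w6:3  w7:0 — peak 5.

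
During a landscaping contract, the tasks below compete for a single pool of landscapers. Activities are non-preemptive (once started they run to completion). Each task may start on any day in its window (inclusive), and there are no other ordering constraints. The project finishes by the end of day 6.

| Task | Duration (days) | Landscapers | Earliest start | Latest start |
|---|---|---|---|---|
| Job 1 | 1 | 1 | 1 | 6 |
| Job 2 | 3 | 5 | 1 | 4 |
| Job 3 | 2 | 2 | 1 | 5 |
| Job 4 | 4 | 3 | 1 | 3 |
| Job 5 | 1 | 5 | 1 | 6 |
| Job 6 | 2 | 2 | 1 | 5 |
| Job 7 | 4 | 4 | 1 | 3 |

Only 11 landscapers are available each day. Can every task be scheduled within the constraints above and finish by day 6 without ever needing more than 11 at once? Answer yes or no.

no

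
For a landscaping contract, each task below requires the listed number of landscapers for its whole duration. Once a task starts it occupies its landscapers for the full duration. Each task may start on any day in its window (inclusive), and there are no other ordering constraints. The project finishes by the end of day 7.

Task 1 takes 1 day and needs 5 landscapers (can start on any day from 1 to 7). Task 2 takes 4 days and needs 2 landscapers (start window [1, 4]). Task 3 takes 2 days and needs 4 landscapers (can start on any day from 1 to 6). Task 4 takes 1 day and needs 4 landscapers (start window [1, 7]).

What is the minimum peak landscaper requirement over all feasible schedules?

6

Early-start (Task 1@1, Task 2@1, Task 3@1, Task 4@1) gives peak 15: d1:15  d2:6  d3:2  d4:2  d5:0  d6:0  d7:0.
Shift Task 2→2, Task 3→2, Task 4→4.
Schedule Task 1@1, Task 2@2, Task 3@2, Task 4@4: d1:5  d2:6  d3:6  d4:6  d5:2  d6:0  d7:0 — peak 6.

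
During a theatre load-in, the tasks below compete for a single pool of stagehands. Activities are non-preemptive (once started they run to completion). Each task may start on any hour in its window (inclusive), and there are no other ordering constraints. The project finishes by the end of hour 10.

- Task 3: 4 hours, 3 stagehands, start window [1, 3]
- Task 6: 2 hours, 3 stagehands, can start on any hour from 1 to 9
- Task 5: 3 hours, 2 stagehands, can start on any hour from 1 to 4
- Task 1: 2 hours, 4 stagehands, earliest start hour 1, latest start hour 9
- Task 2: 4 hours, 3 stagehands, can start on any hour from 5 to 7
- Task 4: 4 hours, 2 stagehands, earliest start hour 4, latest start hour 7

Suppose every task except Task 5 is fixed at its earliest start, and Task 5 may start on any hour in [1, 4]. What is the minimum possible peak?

10

Task 5@1: h1:12  h2:12  h3:5  h4:5  h5:5  h6:5  h7:5  h8:3  h9:0  h10:0 → peak 12
Task 5@2: h1:10  h2:12  h3:5  h4:7  h5:5  h6:5  h7:5  h8:3  h9:0  h10:0 → peak 12
Task 5@3: h1:10  h2:10  h3:5  h4:7  h5:7  h6:5  h7:5  h8:3  h9:0  h10:0 → peak 10
Task 5@4: h1:10  h2:10  h3:3  h4:7  h5:7  h6:7  h7:5  h8:3  h9:0  h10:0 → peak 10
Best is Task 5@3, peak 10.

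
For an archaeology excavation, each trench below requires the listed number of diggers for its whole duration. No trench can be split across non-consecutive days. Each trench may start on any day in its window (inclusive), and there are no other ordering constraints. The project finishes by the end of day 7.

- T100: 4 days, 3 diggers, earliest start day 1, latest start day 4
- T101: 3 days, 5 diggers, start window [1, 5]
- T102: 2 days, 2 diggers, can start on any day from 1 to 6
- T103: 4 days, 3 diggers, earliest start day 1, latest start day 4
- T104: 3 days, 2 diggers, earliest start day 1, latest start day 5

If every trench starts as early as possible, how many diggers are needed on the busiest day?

15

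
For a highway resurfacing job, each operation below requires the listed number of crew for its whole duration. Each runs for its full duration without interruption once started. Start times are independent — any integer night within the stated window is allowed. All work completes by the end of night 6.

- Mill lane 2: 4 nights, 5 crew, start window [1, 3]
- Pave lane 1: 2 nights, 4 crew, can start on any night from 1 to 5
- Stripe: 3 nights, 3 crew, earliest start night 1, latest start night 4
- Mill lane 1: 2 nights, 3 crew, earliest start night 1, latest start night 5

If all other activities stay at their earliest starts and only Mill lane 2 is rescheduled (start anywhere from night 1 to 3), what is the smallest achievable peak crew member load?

Mill lane 2@1: n1:15  n2:15  n3:8  n4:5  n5:0  n6:0 → peak 15
Mill lane 2@2: n1:10  n2:15  n3:8  n4:5  n5:5  n6:0 → peak 15
Mill lane 2@3: n1:10  n2:10  n3:8  n4:5  n5:5  n6:5 → peak 10
Best is Mill lane 2@3, peak 10.

10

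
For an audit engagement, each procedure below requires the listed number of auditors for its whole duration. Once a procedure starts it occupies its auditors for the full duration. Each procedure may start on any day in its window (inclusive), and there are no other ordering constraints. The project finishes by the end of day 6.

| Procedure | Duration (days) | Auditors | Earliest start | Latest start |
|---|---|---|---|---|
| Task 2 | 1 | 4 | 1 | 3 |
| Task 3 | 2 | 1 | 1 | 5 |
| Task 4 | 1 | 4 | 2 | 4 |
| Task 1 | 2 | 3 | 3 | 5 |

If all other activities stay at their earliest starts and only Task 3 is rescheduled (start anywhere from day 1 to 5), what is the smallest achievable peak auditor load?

4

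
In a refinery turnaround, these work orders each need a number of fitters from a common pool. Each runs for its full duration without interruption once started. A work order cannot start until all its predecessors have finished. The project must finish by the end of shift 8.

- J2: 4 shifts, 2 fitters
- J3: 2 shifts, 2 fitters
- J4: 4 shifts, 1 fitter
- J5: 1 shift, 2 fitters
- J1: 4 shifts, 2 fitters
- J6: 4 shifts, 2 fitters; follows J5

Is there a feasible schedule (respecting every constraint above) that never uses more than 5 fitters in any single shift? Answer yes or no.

Schedule J2@1, J3@1, J4@1, J5@3, J1@4, J6@5: s1:5  s2:5  s3:5  s4:5  s5:4  s6:4  s7:4  s8:2 — peak 5 ≤ 5.

yes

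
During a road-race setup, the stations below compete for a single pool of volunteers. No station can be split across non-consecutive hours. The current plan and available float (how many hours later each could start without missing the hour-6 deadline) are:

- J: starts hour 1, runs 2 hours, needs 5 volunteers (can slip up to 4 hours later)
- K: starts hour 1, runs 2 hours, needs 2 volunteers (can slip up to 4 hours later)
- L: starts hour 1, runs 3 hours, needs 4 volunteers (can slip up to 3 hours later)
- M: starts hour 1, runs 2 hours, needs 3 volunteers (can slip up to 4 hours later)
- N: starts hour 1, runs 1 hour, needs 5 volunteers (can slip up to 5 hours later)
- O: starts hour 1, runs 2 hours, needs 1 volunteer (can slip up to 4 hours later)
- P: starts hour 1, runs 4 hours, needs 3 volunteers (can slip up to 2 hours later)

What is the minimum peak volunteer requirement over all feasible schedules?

9

Early-start (J@1, K@1, L@1, M@1, N@1, O@1, P@1) gives peak 23: h1:23  h2:18  h3:7  h4:3  h5:0  h6:0.
Shift K→3, M→4, N→6, O→4, P→3.
Schedule J@1, K@3, L@1, M@4, N@6, O@4, P@3: h1:9  h2:9  h3:9  h4:9  h5:7  h6:8 — peak 9.
Total volunteer-hours = 51 over 6 hours ⇒ peak ≥ ⌈51/6⌉ = 9, so 9 is optimal.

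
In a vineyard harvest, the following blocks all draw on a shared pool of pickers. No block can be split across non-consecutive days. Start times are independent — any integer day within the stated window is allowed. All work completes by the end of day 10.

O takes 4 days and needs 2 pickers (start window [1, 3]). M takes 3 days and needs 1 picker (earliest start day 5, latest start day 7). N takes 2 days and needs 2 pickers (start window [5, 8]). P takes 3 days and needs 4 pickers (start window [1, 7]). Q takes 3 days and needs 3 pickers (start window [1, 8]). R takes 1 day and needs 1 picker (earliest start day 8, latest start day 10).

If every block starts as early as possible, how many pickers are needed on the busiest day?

9

Early-start schedule: O@1, M@5, N@5, P@1, Q@1, R@8.
Load per day: day 1: 9, day 2: 9, day 3: 9, day 4: 2, day 5: 3, day 6: 3, day 7: 1, day 8: 1, day 9: 0, day 10: 0.
Peak is 9.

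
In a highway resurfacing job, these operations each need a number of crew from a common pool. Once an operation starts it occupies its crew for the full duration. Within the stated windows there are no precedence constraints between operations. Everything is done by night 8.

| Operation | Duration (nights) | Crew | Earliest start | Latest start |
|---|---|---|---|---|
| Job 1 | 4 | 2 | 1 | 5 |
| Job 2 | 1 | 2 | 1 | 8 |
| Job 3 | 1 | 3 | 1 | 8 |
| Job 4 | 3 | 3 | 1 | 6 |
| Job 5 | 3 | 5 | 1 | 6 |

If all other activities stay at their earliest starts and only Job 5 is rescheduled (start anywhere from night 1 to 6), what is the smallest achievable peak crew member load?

10

Job 5@1: n1:15  n2:10  n3:10  n4:2  n5:0  n6:0  n7:0  n8:0 → peak 15
Job 5@2: n1:10  n2:10  n3:10  n4:7  n5:0  n6:0  n7:0  n8:0 → peak 10
Job 5@3: n1:10  n2:5  n3:10  n4:7  n5:5  n6:0  n7:0  n8:0 → peak 10
Job 5@4: n1:10  n2:5  n3:5  n4:7  n5:5  n6:5  n7:0  n8:0 → peak 10
Job 5@5: n1:10  n2:5  n3:5  n4:2  n5:5  n6:5  n7:5  n8:0 → peak 10
Job 5@6: n1:10  n2:5  n3:5  n4:2  n5:0  n6:5  n7:5  n8:5 → peak 10
Best is Job 5@2, peak 10.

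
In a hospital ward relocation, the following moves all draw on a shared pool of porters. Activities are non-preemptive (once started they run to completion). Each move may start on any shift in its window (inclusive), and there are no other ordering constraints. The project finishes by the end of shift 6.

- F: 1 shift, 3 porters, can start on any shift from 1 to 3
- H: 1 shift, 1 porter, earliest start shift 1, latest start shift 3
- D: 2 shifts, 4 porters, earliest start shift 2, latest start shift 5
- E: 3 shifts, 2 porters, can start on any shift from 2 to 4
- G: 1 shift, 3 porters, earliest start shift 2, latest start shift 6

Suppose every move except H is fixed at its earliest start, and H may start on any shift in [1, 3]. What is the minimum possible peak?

9

H@1: s1:4  s2:9  s3:6  s4:2  s5:0  s6:0 → peak 9
H@2: s1:3  s2:10  s3:6  s4:2  s5:0  s6:0 → peak 10
H@3: s1:3  s2:9  s3:7  s4:2  s5:0  s6:0 → peak 9
Best is H@1, peak 9.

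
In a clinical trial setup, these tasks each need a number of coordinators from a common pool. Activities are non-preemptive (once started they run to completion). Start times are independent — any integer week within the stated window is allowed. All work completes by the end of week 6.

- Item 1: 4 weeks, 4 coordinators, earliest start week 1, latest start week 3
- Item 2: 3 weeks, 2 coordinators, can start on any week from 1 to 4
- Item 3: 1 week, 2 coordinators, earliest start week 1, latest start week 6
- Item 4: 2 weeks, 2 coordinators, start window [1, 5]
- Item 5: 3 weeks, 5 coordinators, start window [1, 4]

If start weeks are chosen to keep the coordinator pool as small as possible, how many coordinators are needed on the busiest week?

Early-start (Item 1@1, Item 2@1, Item 3@1, Item 4@1, Item 5@1) gives peak 15: w1:15  w2:13  w3:11  w4:4  w5:0  w6:0.
Shift Item 4→2, Item 5→4.
Schedule Item 1@1, Item 2@1, Item 3@1, Item 4@2, Item 5@4: w1:8  w2:8  w3:8  w4:9  w5:5  w6:5 — peak 9.

9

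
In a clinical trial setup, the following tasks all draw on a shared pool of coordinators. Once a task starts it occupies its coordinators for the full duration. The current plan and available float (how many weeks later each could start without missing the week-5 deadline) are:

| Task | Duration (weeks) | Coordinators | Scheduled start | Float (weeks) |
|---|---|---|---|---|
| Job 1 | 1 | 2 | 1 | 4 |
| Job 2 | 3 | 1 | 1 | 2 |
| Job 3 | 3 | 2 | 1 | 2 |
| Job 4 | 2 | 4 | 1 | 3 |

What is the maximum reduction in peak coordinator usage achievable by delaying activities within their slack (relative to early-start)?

Early-start peak: w1:9  w2:7  w3:3  w4:0  w5:0 ⇒ 9.
Leveled (Job 1@1, Job 2@1, Job 3@1, Job 4@4): w1:5  w2:3  w3:3  w4:4  w5:4 ⇒ 5.
Reduction 9 − 5 = 4.

4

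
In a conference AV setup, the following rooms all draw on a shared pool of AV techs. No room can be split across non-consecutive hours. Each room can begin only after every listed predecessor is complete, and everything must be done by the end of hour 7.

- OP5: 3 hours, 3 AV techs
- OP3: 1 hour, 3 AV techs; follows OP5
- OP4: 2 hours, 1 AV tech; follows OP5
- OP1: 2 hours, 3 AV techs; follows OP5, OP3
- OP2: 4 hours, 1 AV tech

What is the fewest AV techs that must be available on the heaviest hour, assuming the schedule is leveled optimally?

Early-start (OP5@1, OP3@4, OP4@4, OP1@5, OP2@1) gives peak 5: h1:4  h2:4  h3:4  h4:5  h5:4  h6:3  h7:0.
Shift OP4→5.
Schedule OP5@1, OP3@4, OP4@5, OP1@5, OP2@1: h1:4  h2:4  h3:4  h4:4  h5:4  h6:4  h7:0 — peak 4.
Total AV tech-hours = 24 over 7 hours ⇒ peak ≥ ⌈24/7⌉ = 4, so 4 is optimal.

4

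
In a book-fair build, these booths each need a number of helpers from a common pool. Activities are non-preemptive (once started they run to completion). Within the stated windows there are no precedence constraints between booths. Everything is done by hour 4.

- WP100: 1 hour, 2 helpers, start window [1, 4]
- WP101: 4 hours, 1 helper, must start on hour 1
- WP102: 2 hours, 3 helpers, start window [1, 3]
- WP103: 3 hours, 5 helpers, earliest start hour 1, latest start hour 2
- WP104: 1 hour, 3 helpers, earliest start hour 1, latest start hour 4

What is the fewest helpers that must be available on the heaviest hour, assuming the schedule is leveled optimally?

9

Early-start (WP100@1, WP101@1, WP102@1, WP103@1, WP104@1) gives peak 14: h1:14  h2:9  h3:6  h4:1.
Shift WP103→2.
Schedule WP100@1, WP101@1, WP102@1, WP103@2, WP104@1: h1:9  h2:9  h3:6  h4:6 — peak 9.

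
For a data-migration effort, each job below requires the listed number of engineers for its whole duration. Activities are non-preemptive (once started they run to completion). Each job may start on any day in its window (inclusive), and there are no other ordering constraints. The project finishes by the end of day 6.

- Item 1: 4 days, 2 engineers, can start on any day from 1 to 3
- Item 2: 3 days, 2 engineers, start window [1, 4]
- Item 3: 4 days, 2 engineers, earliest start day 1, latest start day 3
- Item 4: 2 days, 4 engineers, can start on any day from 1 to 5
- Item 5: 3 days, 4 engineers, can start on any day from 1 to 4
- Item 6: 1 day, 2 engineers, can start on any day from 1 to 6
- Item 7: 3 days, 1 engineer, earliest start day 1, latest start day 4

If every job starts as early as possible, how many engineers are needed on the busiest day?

17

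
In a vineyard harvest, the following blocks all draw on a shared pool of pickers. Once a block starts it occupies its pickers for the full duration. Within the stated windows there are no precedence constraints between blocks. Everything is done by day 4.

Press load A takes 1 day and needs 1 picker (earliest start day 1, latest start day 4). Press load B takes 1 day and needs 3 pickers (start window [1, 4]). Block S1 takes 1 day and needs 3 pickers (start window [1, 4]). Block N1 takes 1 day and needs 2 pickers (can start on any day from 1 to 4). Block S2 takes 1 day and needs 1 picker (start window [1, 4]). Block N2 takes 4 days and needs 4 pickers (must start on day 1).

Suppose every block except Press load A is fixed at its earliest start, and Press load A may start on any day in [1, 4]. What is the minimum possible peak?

13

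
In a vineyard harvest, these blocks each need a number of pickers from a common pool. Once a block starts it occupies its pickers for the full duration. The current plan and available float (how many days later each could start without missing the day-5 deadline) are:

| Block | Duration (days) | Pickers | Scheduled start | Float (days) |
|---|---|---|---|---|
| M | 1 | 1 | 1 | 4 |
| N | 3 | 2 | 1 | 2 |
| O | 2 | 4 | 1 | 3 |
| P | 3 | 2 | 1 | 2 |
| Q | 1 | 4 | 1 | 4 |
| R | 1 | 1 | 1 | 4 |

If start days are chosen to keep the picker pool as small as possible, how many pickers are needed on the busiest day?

6

Early-start (M@1, N@1, O@1, P@1, Q@1, R@1) gives peak 14: d1:14  d2:8  d3:4  d4:0  d5:0.
Shift O→4, P→3, Q→2.
Schedule M@1, N@1, O@4, P@3, Q@2, R@1: d1:4  d2:6  d3:4  d4:6  d5:6 — peak 6.
Total picker-days = 26 over 5 days ⇒ peak ≥ ⌈26/5⌉ = 6, so 6 is optimal.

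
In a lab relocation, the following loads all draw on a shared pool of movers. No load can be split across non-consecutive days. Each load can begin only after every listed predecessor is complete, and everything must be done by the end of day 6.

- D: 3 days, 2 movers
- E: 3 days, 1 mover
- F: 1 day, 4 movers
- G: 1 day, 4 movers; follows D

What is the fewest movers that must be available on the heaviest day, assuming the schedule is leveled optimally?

4

Early-start (D@1, E@1, F@1, G@4) gives peak 7: d1:7  d2:3  d3:3  d4:4  d5:0  d6:0.
Shift F→4, G→5.
Schedule D@1, E@1, F@4, G@5: d1:3  d2:3  d3:3  d4:4  d5:4  d6:0 — peak 4.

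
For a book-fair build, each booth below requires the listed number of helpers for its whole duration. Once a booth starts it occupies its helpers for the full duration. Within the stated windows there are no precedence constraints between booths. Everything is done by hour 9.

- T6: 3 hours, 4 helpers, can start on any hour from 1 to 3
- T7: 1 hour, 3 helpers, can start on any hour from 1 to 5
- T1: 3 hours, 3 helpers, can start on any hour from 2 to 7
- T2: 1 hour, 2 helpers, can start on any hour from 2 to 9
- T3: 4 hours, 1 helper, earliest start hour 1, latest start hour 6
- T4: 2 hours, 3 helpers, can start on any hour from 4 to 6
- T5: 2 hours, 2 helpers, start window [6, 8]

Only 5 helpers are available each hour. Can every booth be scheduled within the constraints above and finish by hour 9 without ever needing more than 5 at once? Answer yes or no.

Schedule T6@1, T7@4, T1@7, T2@5, T3@1, T4@5, T5@6: h1:5  h2:5  h3:5  h4:4  h5:5  h6:5  h7:5  h8:3  h9:3 — peak 5 ≤ 5.

yes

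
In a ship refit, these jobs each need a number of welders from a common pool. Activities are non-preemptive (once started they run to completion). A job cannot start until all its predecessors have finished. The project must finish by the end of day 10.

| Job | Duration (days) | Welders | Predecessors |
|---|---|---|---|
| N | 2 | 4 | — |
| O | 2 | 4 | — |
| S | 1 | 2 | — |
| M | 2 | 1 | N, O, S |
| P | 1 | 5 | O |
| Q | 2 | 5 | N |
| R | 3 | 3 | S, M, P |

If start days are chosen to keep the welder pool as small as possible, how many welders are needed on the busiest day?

Early-start (N@1, O@1, S@1, M@3, P@3, Q@3, R@5) gives peak 11: d1:10  d2:8  d3:11  d4:6  d5:3  d6:3  d7:3  d8:0  d9:0  d10:0.
Shift O→3, M→5, P→5, Q→6, R→8.
Schedule N@1, O@3, S@1, M@5, P@5, Q@6, R@8: d1:6  d2:4  d3:4  d4:4  d5:6  d6:6  d7:5  d8:3  d9:3  d10:3 — peak 6.

6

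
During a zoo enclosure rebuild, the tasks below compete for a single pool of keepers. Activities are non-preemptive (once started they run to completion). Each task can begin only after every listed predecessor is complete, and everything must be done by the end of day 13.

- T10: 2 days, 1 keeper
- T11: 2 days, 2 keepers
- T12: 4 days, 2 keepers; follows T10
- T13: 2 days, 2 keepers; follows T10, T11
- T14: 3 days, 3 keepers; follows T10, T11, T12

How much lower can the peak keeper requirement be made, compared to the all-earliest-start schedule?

1

Early-start peak: d1:3  d2:3  d3:4  d4:4  d5:2  d6:2  d7:3  d8:3  d9:3  d10:0  d11:0  d12:0  d13:0 ⇒ 4.
Leveled (T10@1, T11@1, T12@3, T13@7, T14@9): d1:3  d2:3  d3:2  d4:2  d5:2  d6:2  d7:2  d8:2  d9:3  d10:3  d11:3  d12:0  d13:0 ⇒ 3.
Reduction 4 − 3 = 1.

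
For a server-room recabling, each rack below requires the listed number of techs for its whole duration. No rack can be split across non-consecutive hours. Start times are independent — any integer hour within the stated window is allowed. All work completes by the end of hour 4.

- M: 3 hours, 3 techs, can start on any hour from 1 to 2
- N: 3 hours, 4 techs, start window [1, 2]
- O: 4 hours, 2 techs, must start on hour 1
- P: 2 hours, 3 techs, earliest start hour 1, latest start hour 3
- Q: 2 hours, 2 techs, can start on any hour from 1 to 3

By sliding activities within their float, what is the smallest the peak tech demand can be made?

Early-start (M@1, N@1, O@1, P@1, Q@1) gives peak 14: h1:14  h2:14  h3:9  h4:2.
Shift Q→3.
Schedule M@1, N@1, O@1, P@1, Q@3: h1:12  h2:12  h3:11  h4:4 — peak 12.

12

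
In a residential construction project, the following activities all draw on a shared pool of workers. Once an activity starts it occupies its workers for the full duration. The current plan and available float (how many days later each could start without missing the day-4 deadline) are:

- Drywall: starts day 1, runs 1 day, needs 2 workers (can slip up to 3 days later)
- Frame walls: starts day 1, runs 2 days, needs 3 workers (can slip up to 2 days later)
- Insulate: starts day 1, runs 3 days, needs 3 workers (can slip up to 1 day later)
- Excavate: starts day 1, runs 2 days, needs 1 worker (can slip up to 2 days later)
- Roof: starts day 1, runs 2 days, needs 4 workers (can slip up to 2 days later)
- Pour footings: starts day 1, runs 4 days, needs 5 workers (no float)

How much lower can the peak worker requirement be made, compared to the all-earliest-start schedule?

Early-start peak: d1:18  d2:16  d3:8  d4:5 ⇒ 18.
Leveled (Drywall@1, Frame walls@1, Insulate@2, Excavate@1, Roof@3, Pour footings@1): d1:11  d2:12  d3:12  d4:12 ⇒ 12.
Reduction 18 − 12 = 6.

6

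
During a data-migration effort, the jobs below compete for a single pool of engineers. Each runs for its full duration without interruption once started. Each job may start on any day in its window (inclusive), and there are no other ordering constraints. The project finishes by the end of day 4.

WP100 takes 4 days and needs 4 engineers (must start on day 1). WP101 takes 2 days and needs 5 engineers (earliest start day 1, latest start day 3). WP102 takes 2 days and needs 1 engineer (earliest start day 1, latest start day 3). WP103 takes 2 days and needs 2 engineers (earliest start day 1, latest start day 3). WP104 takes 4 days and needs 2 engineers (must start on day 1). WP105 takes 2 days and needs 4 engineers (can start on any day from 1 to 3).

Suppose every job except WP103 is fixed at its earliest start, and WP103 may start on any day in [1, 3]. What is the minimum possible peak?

16

WP103@1: d1:18  d2:18  d3:6  d4:6 → peak 18
WP103@2: d1:16  d2:18  d3:8  d4:6 → peak 18
WP103@3: d1:16  d2:16  d3:8  d4:8 → peak 16
Best is WP103@3, peak 16.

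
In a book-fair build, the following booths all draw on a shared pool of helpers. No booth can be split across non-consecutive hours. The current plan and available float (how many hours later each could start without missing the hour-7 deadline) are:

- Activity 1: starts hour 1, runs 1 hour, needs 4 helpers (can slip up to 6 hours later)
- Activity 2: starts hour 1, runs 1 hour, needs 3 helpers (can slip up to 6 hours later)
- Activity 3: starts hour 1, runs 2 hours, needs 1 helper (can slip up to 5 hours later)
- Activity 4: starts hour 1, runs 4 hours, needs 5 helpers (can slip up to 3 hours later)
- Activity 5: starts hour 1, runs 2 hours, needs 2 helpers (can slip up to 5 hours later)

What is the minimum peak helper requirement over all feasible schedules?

Early-start (Activity 1@1, Activity 2@1, Activity 3@1, Activity 4@1, Activity 5@1) gives peak 15: h1:15  h2:8  h3:5  h4:5  h5:0  h6:0  h7:0.
Shift Activity 2→3, Activity 4→4, Activity 5→2.
Schedule Activity 1@1, Activity 2@3, Activity 3@1, Activity 4@4, Activity 5@2: h1:5  h2:3  h3:5  h4:5  h5:5  h6:5  h7:5 — peak 5.
Total helper-hours = 33 over 7 hours ⇒ peak ≥ ⌈33/7⌉ = 5, so 5 is optimal.

5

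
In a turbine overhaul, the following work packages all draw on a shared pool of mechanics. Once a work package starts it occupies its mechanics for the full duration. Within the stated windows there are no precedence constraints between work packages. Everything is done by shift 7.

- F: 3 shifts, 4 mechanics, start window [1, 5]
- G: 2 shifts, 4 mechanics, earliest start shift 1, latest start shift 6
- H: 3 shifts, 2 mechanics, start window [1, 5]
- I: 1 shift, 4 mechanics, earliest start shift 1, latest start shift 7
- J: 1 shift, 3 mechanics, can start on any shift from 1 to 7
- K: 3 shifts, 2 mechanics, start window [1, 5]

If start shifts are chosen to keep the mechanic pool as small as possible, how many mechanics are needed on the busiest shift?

6

Early-start (F@1, G@1, H@1, I@1, J@1, K@1) gives peak 19: s1:19  s2:12  s3:8  s4:0  s5:0  s6:0  s7:0.
Shift G→4, I→6, J→7, K→4.
Schedule F@1, G@4, H@1, I@6, J@7, K@4: s1:6  s2:6  s3:6  s4:6  s5:6  s6:6  s7:3 — peak 6.
Total mechanic-shifts = 39 over 7 shifts ⇒ peak ≥ ⌈39/7⌉ = 6, so 6 is optimal.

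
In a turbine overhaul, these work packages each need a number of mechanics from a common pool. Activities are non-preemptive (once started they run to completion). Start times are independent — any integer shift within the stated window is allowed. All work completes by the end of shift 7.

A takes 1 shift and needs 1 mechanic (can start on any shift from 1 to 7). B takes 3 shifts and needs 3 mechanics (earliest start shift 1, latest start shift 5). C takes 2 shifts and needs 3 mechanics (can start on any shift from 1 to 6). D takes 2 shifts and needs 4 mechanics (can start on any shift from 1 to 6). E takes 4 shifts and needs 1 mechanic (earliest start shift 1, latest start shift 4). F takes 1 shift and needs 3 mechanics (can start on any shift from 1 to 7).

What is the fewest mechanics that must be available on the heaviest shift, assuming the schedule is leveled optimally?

6

Early-start (A@1, B@1, C@1, D@1, E@1, F@1) gives peak 15: s1:15  s2:11  s3:4  s4:1  s5:0  s6:0  s7:0.
Shift C→2, D→4, E→4, F→6.
Schedule A@1, B@1, C@2, D@4, E@4, F@6: s1:4  s2:6  s3:6  s4:5  s5:5  s6:4  s7:1 — peak 6.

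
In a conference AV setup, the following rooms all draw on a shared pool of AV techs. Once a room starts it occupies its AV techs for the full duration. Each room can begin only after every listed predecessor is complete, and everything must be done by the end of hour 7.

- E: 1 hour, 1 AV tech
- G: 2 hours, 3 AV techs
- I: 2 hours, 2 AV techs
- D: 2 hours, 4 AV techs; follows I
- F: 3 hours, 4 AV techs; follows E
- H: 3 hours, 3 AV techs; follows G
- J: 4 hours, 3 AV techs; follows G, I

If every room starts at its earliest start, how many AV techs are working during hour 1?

At early start, hour 1 has: E, G, I.
Demand: 1 + 3 + 2 = 6.

6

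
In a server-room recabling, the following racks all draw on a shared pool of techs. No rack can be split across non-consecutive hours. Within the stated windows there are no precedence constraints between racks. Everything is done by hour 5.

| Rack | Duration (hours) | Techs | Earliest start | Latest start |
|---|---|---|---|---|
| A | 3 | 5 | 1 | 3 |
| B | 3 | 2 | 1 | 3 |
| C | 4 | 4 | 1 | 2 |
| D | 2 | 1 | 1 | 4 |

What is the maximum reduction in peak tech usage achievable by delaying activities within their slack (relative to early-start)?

1

Early-start peak: h1:12  h2:12  h3:11  h4:4  h5:0 ⇒ 12.
Leveled (A@1, B@1, C@1, D@4): h1:11  h2:11  h3:11  h4:5  h5:1 ⇒ 11.
Reduction 12 − 11 = 1.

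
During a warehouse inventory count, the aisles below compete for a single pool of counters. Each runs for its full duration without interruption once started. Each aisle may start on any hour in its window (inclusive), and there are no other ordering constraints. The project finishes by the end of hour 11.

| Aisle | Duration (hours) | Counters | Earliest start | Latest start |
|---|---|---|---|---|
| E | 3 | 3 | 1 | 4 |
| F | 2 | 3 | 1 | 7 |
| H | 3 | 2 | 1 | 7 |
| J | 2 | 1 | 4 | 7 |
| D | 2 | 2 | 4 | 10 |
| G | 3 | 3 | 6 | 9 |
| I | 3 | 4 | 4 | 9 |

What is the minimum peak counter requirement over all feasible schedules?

5

Early-start (E@1, F@1, H@1, J@4, D@4, G@6, I@4) gives peak 8: h1:8  h2:8  h3:5  h4:7  h5:7  h6:7  h7:3  h8:3  h9:0  h10:0  h11:0.
Shift F→4, D→6, I→9.
Schedule E@1, F@4, H@1, J@4, D@6, G@6, I@9: h1:5  h2:5  h3:5  h4:4  h5:4  h6:5  h7:5  h8:3  h9:4  h10:4  h11:4 — peak 5.
Total counter-hours = 48 over 11 hours ⇒ peak ≥ ⌈48/11⌉ = 5, so 5 is optimal.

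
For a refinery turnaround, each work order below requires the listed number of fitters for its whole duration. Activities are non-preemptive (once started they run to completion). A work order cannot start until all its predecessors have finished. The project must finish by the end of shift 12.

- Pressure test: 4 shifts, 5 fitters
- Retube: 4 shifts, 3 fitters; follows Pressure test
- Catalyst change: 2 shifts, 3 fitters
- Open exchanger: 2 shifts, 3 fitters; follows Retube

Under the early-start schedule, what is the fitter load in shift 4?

5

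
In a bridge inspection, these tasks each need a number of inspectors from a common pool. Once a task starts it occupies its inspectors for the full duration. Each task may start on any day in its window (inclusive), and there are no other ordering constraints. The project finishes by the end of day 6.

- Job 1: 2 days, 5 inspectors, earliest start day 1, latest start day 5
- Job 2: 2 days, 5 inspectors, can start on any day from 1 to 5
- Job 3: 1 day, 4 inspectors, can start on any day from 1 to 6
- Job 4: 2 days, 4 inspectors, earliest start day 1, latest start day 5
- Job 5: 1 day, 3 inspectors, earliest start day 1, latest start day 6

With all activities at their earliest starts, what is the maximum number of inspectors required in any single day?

Early-start schedule: Job 1@1, Job 2@1, Job 3@1, Job 4@1, Job 5@1.
Load per day: day 1: 21, day 2: 14, day 3: 0, day 4: 0, day 5: 0, day 6: 0.
Peak is 21.

21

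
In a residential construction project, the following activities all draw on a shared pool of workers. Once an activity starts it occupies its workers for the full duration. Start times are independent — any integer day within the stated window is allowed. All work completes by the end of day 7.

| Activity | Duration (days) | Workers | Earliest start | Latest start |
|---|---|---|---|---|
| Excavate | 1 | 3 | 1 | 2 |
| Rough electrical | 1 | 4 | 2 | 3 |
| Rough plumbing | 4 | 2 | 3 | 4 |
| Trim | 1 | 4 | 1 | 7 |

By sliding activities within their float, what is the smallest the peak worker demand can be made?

4

Early-start (Excavate@1, Rough electrical@2, Rough plumbing@3, Trim@1) gives peak 7: d1:7  d2:4  d3:2  d4:2  d5:2  d6:2  d7:0.
Shift Trim→7.
Schedule Excavate@1, Rough electrical@2, Rough plumbing@3, Trim@7: d1:3  d2:4  d3:2  d4:2  d5:2  d6:2  d7:4 — peak 4.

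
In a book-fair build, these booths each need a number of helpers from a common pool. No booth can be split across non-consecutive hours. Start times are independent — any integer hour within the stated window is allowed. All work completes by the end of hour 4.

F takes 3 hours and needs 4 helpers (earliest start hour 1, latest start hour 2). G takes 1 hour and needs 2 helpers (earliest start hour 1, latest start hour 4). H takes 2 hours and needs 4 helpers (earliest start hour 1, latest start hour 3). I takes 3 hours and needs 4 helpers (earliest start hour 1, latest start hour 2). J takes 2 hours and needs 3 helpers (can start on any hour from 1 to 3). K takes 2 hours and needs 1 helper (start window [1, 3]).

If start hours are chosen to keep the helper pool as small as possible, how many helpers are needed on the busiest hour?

Early-start (F@1, G@1, H@1, I@1, J@1, K@1) gives peak 18: h1:18  h2:16  h3:8  h4:0.
Shift I→2, J→3, K→3.
Schedule F@1, G@1, H@1, I@2, J@3, K@3: h1:10  h2:12  h3:12  h4:8 — peak 12.

12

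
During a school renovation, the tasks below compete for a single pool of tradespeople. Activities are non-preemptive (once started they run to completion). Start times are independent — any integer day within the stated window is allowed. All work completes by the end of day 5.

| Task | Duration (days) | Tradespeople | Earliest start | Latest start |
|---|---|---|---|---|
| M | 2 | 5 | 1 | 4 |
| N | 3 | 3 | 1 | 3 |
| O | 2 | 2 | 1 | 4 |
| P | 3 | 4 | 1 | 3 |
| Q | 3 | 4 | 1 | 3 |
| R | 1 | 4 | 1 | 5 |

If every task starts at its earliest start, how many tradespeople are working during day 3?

At early start, day 3 has: N, P, Q.
Demand: 3 + 4 + 4 = 11.

11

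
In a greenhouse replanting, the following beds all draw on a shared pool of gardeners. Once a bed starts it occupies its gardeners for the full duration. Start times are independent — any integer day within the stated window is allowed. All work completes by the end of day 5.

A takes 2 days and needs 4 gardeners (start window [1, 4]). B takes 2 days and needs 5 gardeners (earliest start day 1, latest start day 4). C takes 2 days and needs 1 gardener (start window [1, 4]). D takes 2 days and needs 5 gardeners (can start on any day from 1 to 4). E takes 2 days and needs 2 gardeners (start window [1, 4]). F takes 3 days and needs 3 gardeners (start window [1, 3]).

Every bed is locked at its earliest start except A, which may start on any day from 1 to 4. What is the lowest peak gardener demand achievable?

16

A@1: d1:20  d2:20  d3:3  d4:0  d5:0 → peak 20
A@2: d1:16  d2:20  d3:7  d4:0  d5:0 → peak 20
A@3: d1:16  d2:16  d3:7  d4:4  d5:0 → peak 16
A@4: d1:16  d2:16  d3:3  d4:4  d5:4 → peak 16
Best is A@3, peak 16.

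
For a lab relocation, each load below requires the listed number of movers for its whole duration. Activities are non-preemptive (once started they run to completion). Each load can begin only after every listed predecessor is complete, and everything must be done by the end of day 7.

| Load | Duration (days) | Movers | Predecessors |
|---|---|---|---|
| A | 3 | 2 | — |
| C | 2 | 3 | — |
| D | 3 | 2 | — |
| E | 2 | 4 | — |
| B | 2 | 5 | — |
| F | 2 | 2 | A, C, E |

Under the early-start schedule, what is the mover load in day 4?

2

At early start, day 4 has: F.
Demand: 2 = 2.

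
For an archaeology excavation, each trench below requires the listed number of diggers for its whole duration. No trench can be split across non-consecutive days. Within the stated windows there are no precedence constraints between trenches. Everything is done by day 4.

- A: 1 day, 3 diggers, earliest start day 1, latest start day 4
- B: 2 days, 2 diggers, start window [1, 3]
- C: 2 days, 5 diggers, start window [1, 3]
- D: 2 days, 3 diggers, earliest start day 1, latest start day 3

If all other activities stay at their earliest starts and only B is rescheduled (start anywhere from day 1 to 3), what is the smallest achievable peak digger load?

11

B@1: d1:13  d2:10  d3:0  d4:0 → peak 13
B@2: d1:11  d2:10  d3:2  d4:0 → peak 11
B@3: d1:11  d2:8  d3:2  d4:2 → peak 11
Best is B@2, peak 11.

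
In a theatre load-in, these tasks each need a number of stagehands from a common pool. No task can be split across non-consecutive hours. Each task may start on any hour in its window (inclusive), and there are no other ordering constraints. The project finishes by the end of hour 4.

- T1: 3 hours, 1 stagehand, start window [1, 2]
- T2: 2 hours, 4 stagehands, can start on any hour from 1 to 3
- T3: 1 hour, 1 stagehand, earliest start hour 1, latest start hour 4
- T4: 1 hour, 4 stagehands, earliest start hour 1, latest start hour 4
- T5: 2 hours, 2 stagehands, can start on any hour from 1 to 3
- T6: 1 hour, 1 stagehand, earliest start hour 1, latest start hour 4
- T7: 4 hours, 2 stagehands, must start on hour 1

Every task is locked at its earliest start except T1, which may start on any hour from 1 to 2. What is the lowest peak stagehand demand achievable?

14

T1@1: h1:15  h2:9  h3:3  h4:2 → peak 15
T1@2: h1:14  h2:9  h3:3  h4:3 → peak 14
Best is T1@2, peak 14.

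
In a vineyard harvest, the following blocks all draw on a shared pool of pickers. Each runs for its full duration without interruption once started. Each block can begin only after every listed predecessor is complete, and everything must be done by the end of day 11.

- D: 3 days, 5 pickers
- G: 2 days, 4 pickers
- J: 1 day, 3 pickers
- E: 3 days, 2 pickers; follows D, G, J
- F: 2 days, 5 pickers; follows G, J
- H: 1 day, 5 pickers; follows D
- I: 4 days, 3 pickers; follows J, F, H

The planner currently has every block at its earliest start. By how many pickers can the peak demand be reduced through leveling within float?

3

Early-start peak: d1:12  d2:9  d3:10  d4:12  d5:5  d6:5  d7:3  d8:3  d9:0  d10:0  d11:0 ⇒ 12.
Leveled (D@1, G@1, J@3, E@4, F@4, H@6, I@7): d1:9  d2:9  d3:8  d4:7  d5:7  d6:7  d7:3  d8:3  d9:3  d10:3  d11:0 ⇒ 9.
Reduction 12 − 9 = 3.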